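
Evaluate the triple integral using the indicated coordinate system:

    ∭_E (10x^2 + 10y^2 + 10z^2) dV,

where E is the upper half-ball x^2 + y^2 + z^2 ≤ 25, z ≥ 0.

In spherical coordinates, x = ρ sin(φ) cos(θ), y = ρ sin(φ) sin(θ), z = ρ cos(φ), and dV = ρ^2 sin(φ) dρ dφ dθ.

The integrand becomes 10ρ^2, so

    ∭_E (10x^2 + 10y^2 + 10z^2) dV = ∫_{0}^{2π} ∫_{0}^{π/2} ∫_{0}^{5} (10ρ^2) · ρ^2 sin(φ) dρ dφ dθ.

Inner (ρ): 6250sin(φ).
Middle (φ): 6250.
Outer (θ): 12500π.

Therefore the triple integral equals 12500π.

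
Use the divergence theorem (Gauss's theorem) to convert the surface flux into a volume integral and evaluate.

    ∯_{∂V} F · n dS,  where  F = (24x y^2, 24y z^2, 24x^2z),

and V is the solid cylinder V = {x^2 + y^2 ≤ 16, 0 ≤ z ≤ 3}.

By the divergence theorem,

    ∯_{∂V} F · n dS = ∭_V (∇ · F) dV.

Compute the divergence:
    ∇ · F = ∂F_x/∂x + ∂F_y/∂y + ∂F_z/∂z = 24y^2 + 24z^2 + 24x^2 = 24x^2 + 24y^2 + 24z^2.

In cylindrical coordinates, x = r cos(θ), y = r sin(θ), z = z, dV = r dr dθ dz, with 0 ≤ r ≤ 4, 0 ≤ θ ≤ 2π, 0 ≤ z ≤ 3.

The integrand, after substitution and multiplying by the volume element, becomes (24r^2 + 24z^2) · r, so

    ∭_V (∇·F) dV = ∫_0^{2π} ∫_0^{4} ∫_0^{3} (24r^2 + 24z^2) · r dz dr dθ.

Inner (z from 0 to 3): 72r (r^2 + 3).
Middle (r from 0 to 4): 6336.
Outer (θ from 0 to 2π): 12672π.

Therefore ∯_{∂V} F · n dS = 12672π.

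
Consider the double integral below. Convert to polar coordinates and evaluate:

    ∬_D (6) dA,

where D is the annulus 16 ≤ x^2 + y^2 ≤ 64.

The region D is 4 ≤ r ≤ 8, 0 ≤ θ ≤ 2π in polar coordinates, where x = r cos(θ), y = r sin(θ), and dA = r dr dθ.

Under the substitution, the integrand becomes 6, so

    ∬_D (6) dA = ∫_{0}^{2π} ∫_{4}^{8} (6) · r dr dθ.

Inner integral (in r): ∫_{4}^{8} (6) · r dr = 144.

Outer integral (in θ): ∫_{0}^{2π} (144) dθ = 288π.

Therefore ∬_D (6) dA = 288π.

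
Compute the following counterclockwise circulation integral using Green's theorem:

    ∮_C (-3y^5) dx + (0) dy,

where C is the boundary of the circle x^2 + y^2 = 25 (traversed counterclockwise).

Green's theorem converts the closed line integral into a double integral over the enclosed region D:

    ∮_C P dx + Q dy = ∬_D (∂Q/∂x - ∂P/∂y) dA.

Here P = -3y^5, Q = 0, so

    ∂Q/∂x = 0,    ∂P/∂y = -15y^4,
    ∂Q/∂x - ∂P/∂y = 15y^4.

D is the region x^2 + y^2 ≤ 25. Evaluating the double integral:

In polar coordinates (x = r cos θ, y = r sin θ, dA = r dr dθ) the integrand becomes 15r^4sin(θ)^4, so

    ∬_D (15y^4) dA = ∫_0^{2π} ∫_0^{5} (15r^4sin(θ)^4) · r dr dθ.

Inner (r from 0 to 5): 78125sin(θ)^4/2.
Outer (θ from 0 to 2π): 234375π/8.

Therefore ∮_C P dx + Q dy = 234375π/8.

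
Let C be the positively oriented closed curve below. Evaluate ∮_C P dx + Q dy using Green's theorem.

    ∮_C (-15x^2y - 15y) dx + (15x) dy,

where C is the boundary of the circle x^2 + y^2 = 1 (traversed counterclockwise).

Green's theorem converts the closed line integral into a double integral over the enclosed region D:

    ∮_C P dx + Q dy = ∬_D (∂Q/∂x - ∂P/∂y) dA.

Here P = -15x^2y - 15y, Q = 15x, so

    ∂Q/∂x = 15,    ∂P/∂y = -15x^2 - 15,
    ∂Q/∂x - ∂P/∂y = 15x^2 + 30.

D is the region x^2 + y^2 ≤ 1. Evaluating the double integral:

In polar coordinates (x = r cos θ, y = r sin θ, dA = r dr dθ) the integrand becomes 15r^2cos(θ)^2 + 30, so

    ∬_D (15x^2 + 30) dA = ∫_0^{2π} ∫_0^{1} (15r^2cos(θ)^2 + 30) · r dr dθ.

Inner (r from 0 to 1): 15cos(θ)^2/4 + 15.
Outer (θ from 0 to 2π): 135π/4.

Therefore ∮_C P dx + Q dy = 135π/4.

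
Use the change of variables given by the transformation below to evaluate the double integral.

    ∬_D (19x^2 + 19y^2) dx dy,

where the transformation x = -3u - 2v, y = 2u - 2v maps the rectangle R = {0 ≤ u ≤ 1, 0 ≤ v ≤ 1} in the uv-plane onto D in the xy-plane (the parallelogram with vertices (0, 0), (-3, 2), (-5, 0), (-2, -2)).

Compute the Jacobian determinant of (x, y) with respect to (u, v):

    ∂(x,y)/∂(u,v) = | -3  -2 | = (-3)(-2) - (-2)(2) = 10.
                   | 2  -2 |

Its absolute value is |J| = 10 (the area scaling factor).

Substituting x = -3u - 2v, y = 2u - 2v into the integrand,

    19x^2 + 19y^2 → 247u^2 + 76u v + 152v^2,

so the integral becomes

    ∬_R (247u^2 + 76u v + 152v^2) · |J| du dv = ∫_0^1 ∫_0^1 (2470u^2 + 760u v + 1520v^2) dv du.

Inner (v): 2470u^2 + 380u + 1520/3.
Outer (u): 1520.

Therefore ∬_D (19x^2 + 19y^2) dx dy = 1520.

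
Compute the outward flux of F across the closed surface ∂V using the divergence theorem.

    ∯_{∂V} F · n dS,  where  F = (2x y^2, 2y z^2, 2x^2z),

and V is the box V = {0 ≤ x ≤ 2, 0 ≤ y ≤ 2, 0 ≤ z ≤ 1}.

By the divergence theorem,

    ∯_{∂V} F · n dS = ∭_V (∇ · F) dV.

Compute the divergence:
    ∇ · F = ∂F_x/∂x + ∂F_y/∂y + ∂F_z/∂z = 2y^2 + 2z^2 + 2x^2 = 2x^2 + 2y^2 + 2z^2.

V is a rectangular box, so dV = dx dy dz with 0 ≤ x ≤ 2, 0 ≤ y ≤ 2, 0 ≤ z ≤ 1.

Integrate (2x^2 + 2y^2 + 2z^2) over V as an iterated integral:

    ∭_V (∇·F) dV = ∫_0^{2} ∫_0^{2} ∫_0^{1} (2x^2 + 2y^2 + 2z^2) dz dy dx.

Inner (z from 0 to 1): 2x^2 + 2y^2 + 2/3.
Middle (y from 0 to 2): 4x^2 + 20/3.
Outer (x from 0 to 2): 24.

Therefore ∯_{∂V} F · n dS = 24.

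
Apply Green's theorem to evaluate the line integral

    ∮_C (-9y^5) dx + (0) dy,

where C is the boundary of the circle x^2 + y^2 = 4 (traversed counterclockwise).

Green's theorem converts the closed line integral into a double integral over the enclosed region D:

    ∮_C P dx + Q dy = ∬_D (∂Q/∂x - ∂P/∂y) dA.

Here P = -9y^5, Q = 0, so

    ∂Q/∂x = 0,    ∂P/∂y = -45y^4,
    ∂Q/∂x - ∂P/∂y = 45y^4.

D is the region x^2 + y^2 ≤ 4. Evaluating the double integral:

In polar coordinates (x = r cos θ, y = r sin θ, dA = r dr dθ) the integrand becomes 45r^4sin(θ)^4, so

    ∬_D (45y^4) dA = ∫_0^{2π} ∫_0^{2} (45r^4sin(θ)^4) · r dr dθ.

Inner (r from 0 to 2): 480sin(θ)^4.
Outer (θ from 0 to 2π): 360π.

Therefore ∮_C P dx + Q dy = 360π.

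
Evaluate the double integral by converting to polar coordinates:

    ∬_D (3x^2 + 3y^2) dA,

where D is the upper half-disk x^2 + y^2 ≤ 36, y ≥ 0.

The region D is 0 ≤ r ≤ 6, 0 ≤ θ ≤ π in polar coordinates, where x = r cos(θ), y = r sin(θ), and dA = r dr dθ.

Under the substitution, the integrand becomes 3r^2, so

    ∬_D (3x^2 + 3y^2) dA = ∫_{0}^{π} ∫_{0}^{6} (3r^2) · r dr dθ.

Inner integral (in r): ∫_{0}^{6} (3r^2) · r dr = 972.

Outer integral (in θ): ∫_{0}^{π} (972) dθ = 972π.

Therefore ∬_D (3x^2 + 3y^2) dA = 972π.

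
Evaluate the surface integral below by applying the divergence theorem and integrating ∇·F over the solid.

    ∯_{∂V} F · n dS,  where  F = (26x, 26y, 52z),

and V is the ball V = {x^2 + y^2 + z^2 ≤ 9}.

By the divergence theorem,

    ∯_{∂V} F · n dS = ∭_V (∇ · F) dV.

Compute the divergence:
    ∇ · F = ∂F_x/∂x + ∂F_y/∂y + ∂F_z/∂z = 26 + 26 + 52 = 104.

In spherical coordinates, x = ρ sin(φ) cos(θ), y = ρ sin(φ) sin(θ), z = ρ cos(φ), dV = ρ^2 sin(φ) dρ dφ dθ, with 0 ≤ ρ ≤ 3, 0 ≤ φ ≤ π, 0 ≤ θ ≤ 2π.

The integrand, after substitution and multiplying by the volume element, becomes (104) · ρ^2 sin(φ), so

    ∭_V (∇·F) dV = ∫_0^{2π} ∫_0^{π} ∫_0^{3} (104) · ρ^2 sin(φ) dρ dφ dθ.

Inner (ρ from 0 to 3): 936sin(φ).
Middle (φ from 0 to π): 1872.
Outer (θ from 0 to 2π): 3744π.

Therefore ∯_{∂V} F · n dS = 3744π.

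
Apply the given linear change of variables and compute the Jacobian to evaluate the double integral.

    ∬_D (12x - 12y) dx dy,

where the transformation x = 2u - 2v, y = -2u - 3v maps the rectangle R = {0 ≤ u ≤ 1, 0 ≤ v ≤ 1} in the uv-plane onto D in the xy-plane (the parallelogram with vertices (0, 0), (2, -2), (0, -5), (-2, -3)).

Compute the Jacobian determinant of (x, y) with respect to (u, v):

    ∂(x,y)/∂(u,v) = | 2  -2 | = (2)(-3) - (-2)(-2) = -10.
                   | -2  -3 |

Its absolute value is |J| = 10 (the area scaling factor).

Substituting x = 2u - 2v, y = -2u - 3v into the integrand,

    12x - 12y → 48u + 12v,

so the integral becomes

    ∬_R (48u + 12v) · |J| du dv = ∫_0^1 ∫_0^1 (480u + 120v) dv du.

Inner (v): 480u + 60.
Outer (u): 300.

Therefore ∬_D (12x - 12y) dx dy = 300.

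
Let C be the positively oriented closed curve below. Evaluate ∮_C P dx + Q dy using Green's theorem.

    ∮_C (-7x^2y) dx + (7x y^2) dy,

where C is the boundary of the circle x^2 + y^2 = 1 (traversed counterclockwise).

Green's theorem converts the closed line integral into a double integral over the enclosed region D:

    ∮_C P dx + Q dy = ∬_D (∂Q/∂x - ∂P/∂y) dA.

Here P = -7x^2y, Q = 7x y^2, so

    ∂Q/∂x = 7y^2,    ∂P/∂y = -7x^2,
    ∂Q/∂x - ∂P/∂y = 7x^2 + 7y^2.

D is the region x^2 + y^2 ≤ 1. Evaluating the double integral:

In polar coordinates (x = r cos θ, y = r sin θ, dA = r dr dθ) the integrand becomes 7r^2, so

    ∬_D (7x^2 + 7y^2) dA = ∫_0^{2π} ∫_0^{1} (7r^2) · r dr dθ.

Inner (r from 0 to 1): 7/4.
Outer (θ from 0 to 2π): 7π/2.

Therefore ∮_C P dx + Q dy = 7π/2.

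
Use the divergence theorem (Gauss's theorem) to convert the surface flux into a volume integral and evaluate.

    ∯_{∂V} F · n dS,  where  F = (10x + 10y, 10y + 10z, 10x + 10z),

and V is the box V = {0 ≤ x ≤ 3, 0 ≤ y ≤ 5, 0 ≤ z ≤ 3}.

By the divergence theorem,

    ∯_{∂V} F · n dS = ∭_V (∇ · F) dV.

Compute the divergence:
    ∇ · F = ∂F_x/∂x + ∂F_y/∂y + ∂F_z/∂z = 10 + 10 + 10 = 30.

V is a rectangular box, so dV = dx dy dz with 0 ≤ x ≤ 3, 0 ≤ y ≤ 5, 0 ≤ z ≤ 3.

Integrate (30) over V as an iterated integral:

    ∭_V (∇·F) dV = ∫_0^{3} ∫_0^{5} ∫_0^{3} (30) dz dy dx.

Inner (z from 0 to 3): 90.
Middle (y from 0 to 5): 450.
Outer (x from 0 to 3): 1350.

Therefore ∯_{∂V} F · n dS = 1350.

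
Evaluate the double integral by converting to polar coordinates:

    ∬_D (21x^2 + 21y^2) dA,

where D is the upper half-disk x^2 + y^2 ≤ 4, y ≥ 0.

The region D is 0 ≤ r ≤ 2, 0 ≤ θ ≤ π in polar coordinates, where x = r cos(θ), y = r sin(θ), and dA = r dr dθ.

Under the substitution, the integrand becomes 21r^2, so

    ∬_D (21x^2 + 21y^2) dA = ∫_{0}^{π} ∫_{0}^{2} (21r^2) · r dr dθ.

Inner integral (in r): ∫_{0}^{2} (21r^2) · r dr = 84.

Outer integral (in θ): ∫_{0}^{π} (84) dθ = 84π.

Therefore ∬_D (21x^2 + 21y^2) dA = 84π.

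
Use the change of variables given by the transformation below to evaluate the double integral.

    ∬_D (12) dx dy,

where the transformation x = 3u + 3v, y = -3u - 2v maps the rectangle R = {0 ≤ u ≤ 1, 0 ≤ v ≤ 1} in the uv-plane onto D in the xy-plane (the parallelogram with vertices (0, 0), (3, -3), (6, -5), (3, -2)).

Compute the Jacobian determinant of (x, y) with respect to (u, v):

    ∂(x,y)/∂(u,v) = | 3  3 | = (3)(-2) - (3)(-3) = 3.
                   | -3  -2 |

Its absolute value is |J| = 3 (the area scaling factor).

Substituting x = 3u + 3v, y = -3u - 2v into the integrand,

    12 → 12,

so the integral becomes

    ∬_R (12) · |J| du dv = ∫_0^1 ∫_0^1 (36) dv du.

Inner (v): 36.
Outer (u): 36.

Therefore ∬_D (12) dx dy = 36.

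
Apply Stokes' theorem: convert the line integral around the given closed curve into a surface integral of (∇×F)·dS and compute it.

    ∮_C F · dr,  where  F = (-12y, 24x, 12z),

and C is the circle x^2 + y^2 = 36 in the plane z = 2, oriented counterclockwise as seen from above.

Let S be the flat disk x^2 + y^2 ≤ 36 in the plane z = 2, with upward unit normal n̂ = ẑ. By Stokes' theorem,

    ∮_C F · dr = ∬_S (∇ × F) · n̂ dS = ∬_D (curl F)_z dA,

where D is the disk x^2 + y^2 ≤ 36.

Compute the curl of F = (-12y, 24x, 12z):
    (∇ × F)_x = ∂F_z/∂y - ∂F_y/∂z = 0,
    (∇ × F)_y = ∂F_x/∂z - ∂F_z/∂x = 0,
    (∇ × F)_z = ∂F_y/∂x - ∂F_x/∂y = 36.

On z = 2, (curl F)_z = 36.

Convert to polar (x = r cos θ, y = r sin θ, dA = r dr dθ); the integrand becomes 36, so

    ∬_D (curl F)_z dA = ∫_0^{2π} ∫_0^{6} (36) · r dr dθ.

Inner (r from 0 to 6): 648.
Outer (θ from 0 to 2π): 1296π.

Therefore ∮_C F · dr = 1296π.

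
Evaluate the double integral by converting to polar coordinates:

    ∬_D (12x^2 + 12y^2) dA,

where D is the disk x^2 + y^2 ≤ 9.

The region D is 0 ≤ r ≤ 3, 0 ≤ θ ≤ 2π in polar coordinates, where x = r cos(θ), y = r sin(θ), and dA = r dr dθ.

Under the substitution, the integrand becomes 12r^2, so

    ∬_D (12x^2 + 12y^2) dA = ∫_{0}^{2π} ∫_{0}^{3} (12r^2) · r dr dθ.

Inner integral (in r): ∫_{0}^{3} (12r^2) · r dr = 243.

Outer integral (in θ): ∫_{0}^{2π} (243) dθ = 486π.

Therefore ∬_D (12x^2 + 12y^2) dA = 486π.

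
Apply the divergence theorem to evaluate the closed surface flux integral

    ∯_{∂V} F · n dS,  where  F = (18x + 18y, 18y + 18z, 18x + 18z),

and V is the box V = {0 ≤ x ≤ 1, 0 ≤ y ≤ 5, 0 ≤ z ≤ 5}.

By the divergence theorem,

    ∯_{∂V} F · n dS = ∭_V (∇ · F) dV.

Compute the divergence:
    ∇ · F = ∂F_x/∂x + ∂F_y/∂y + ∂F_z/∂z = 18 + 18 + 18 = 54.

V is a rectangular box, so dV = dx dy dz with 0 ≤ x ≤ 1, 0 ≤ y ≤ 5, 0 ≤ z ≤ 5.

Integrate (54) over V as an iterated integral:

    ∭_V (∇·F) dV = ∫_0^{1} ∫_0^{5} ∫_0^{5} (54) dz dy dx.

Inner (z from 0 to 5): 270.
Middle (y from 0 to 5): 1350.
Outer (x from 0 to 1): 1350.

Therefore ∯_{∂V} F · n dS = 1350.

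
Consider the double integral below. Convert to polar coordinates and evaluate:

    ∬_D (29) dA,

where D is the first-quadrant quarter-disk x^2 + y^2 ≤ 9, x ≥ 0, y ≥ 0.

The region D is 0 ≤ r ≤ 3, 0 ≤ θ ≤ π/2 in polar coordinates, where x = r cos(θ), y = r sin(θ), and dA = r dr dθ.

Under the substitution, the integrand becomes 29, so

    ∬_D (29) dA = ∫_{0}^{π/2} ∫_{0}^{3} (29) · r dr dθ.

Inner integral (in r): ∫_{0}^{3} (29) · r dr = 261/2.

Outer integral (in θ): ∫_{0}^{π/2} (261/2) dθ = 261π/4.

Therefore ∬_D (29) dA = 261π/4.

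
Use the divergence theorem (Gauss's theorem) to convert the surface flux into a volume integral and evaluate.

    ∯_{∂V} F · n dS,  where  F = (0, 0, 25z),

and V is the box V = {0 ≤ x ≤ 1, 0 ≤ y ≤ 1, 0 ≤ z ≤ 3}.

By the divergence theorem,

    ∯_{∂V} F · n dS = ∭_V (∇ · F) dV.

Compute the divergence:
    ∇ · F = ∂F_x/∂x + ∂F_y/∂y + ∂F_z/∂z = 0 + 0 + 25 = 25.

V is a rectangular box, so dV = dx dy dz with 0 ≤ x ≤ 1, 0 ≤ y ≤ 1, 0 ≤ z ≤ 3.

Integrate (25) over V as an iterated integral:

    ∭_V (∇·F) dV = ∫_0^{1} ∫_0^{1} ∫_0^{3} (25) dz dy dx.

Inner (z from 0 to 3): 75.
Middle (y from 0 to 1): 75.
Outer (x from 0 to 1): 75.

Therefore ∯_{∂V} F · n dS = 75.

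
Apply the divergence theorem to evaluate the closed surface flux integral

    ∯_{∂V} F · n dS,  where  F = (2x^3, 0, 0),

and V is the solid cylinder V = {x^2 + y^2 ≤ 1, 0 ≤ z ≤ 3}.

By the divergence theorem,

    ∯_{∂V} F · n dS = ∭_V (∇ · F) dV.

Compute the divergence:
    ∇ · F = ∂F_x/∂x + ∂F_y/∂y + ∂F_z/∂z = 6x^2 + 0 + 0 = 6x^2.

In cylindrical coordinates, x = r cos(θ), y = r sin(θ), z = z, dV = r dr dθ dz, with 0 ≤ r ≤ 1, 0 ≤ θ ≤ 2π, 0 ≤ z ≤ 3.

The integrand, after substitution and multiplying by the volume element, becomes (6r^2cos(θ)^2) · r, so

    ∭_V (∇·F) dV = ∫_0^{2π} ∫_0^{1} ∫_0^{3} (6r^2cos(θ)^2) · r dz dr dθ.

Inner (z from 0 to 3): 18r^3cos(θ)^2.
Middle (r from 0 to 1): 9cos(θ)^2/2.
Outer (θ from 0 to 2π): 9π/2.

Therefore ∯_{∂V} F · n dS = 9π/2.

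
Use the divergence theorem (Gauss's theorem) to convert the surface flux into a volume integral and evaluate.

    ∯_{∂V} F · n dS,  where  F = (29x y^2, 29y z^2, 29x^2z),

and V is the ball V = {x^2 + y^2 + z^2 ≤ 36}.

By the divergence theorem,

    ∯_{∂V} F · n dS = ∭_V (∇ · F) dV.

Compute the divergence:
    ∇ · F = ∂F_x/∂x + ∂F_y/∂y + ∂F_z/∂z = 29y^2 + 29z^2 + 29x^2 = 29x^2 + 29y^2 + 29z^2.

In spherical coordinates, x = ρ sin(φ) cos(θ), y = ρ sin(φ) sin(θ), z = ρ cos(φ), dV = ρ^2 sin(φ) dρ dφ dθ, with 0 ≤ ρ ≤ 6, 0 ≤ φ ≤ π, 0 ≤ θ ≤ 2π.

The integrand, after substitution and multiplying by the volume element, becomes (29ρ^2) · ρ^2 sin(φ), so

    ∭_V (∇·F) dV = ∫_0^{2π} ∫_0^{π} ∫_0^{6} (29ρ^2) · ρ^2 sin(φ) dρ dφ dθ.

Inner (ρ from 0 to 6): 225504sin(φ)/5.
Middle (φ from 0 to π): 451008/5.
Outer (θ from 0 to 2π): 902016π/5.

Therefore ∯_{∂V} F · n dS = 902016π/5.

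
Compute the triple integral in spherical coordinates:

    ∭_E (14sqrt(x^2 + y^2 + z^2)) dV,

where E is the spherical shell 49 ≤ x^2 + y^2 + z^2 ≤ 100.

In spherical coordinates, x = ρ sin(φ) cos(θ), y = ρ sin(φ) sin(θ), z = ρ cos(φ), and dV = ρ^2 sin(φ) dρ dφ dθ.

The integrand becomes 14ρ, so

    ∭_E (14sqrt(x^2 + y^2 + z^2)) dV = ∫_{0}^{2π} ∫_{0}^{π} ∫_{7}^{10} (14ρ) · ρ^2 sin(φ) dρ dφ dθ.

Inner (ρ): 53193sin(φ)/2.
Middle (φ): 53193.
Outer (θ): 106386π.

Therefore the triple integral equals 106386π.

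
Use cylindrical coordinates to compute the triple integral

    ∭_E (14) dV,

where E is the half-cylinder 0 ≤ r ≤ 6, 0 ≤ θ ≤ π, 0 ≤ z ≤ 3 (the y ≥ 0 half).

In cylindrical coordinates, x = r cos(θ), y = r sin(θ), z = z, and dV = r dr dθ dz.

The integrand becomes 14, so

    ∭_E (14) dV = ∫_{0}^{π} ∫_{0}^{6} ∫_{0}^{3} (14) · r dz dr dθ.

Inner (z): 42r.
Middle (r from 0 to 6): 756.
Outer (θ): 756π.

Therefore the triple integral equals 756π.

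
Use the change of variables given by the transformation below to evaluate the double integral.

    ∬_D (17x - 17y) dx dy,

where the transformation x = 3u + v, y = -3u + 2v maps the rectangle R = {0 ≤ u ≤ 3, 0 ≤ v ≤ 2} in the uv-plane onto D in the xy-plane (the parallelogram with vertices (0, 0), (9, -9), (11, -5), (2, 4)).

Compute the Jacobian determinant of (x, y) with respect to (u, v):

    ∂(x,y)/∂(u,v) = | 3  1 | = (3)(2) - (1)(-3) = 9.
                   | -3  2 |

Its absolute value is |J| = 9 (the area scaling factor).

Substituting x = 3u + v, y = -3u + 2v into the integrand,

    17x - 17y → 102u - 17v,

so the integral becomes

    ∬_R (102u - 17v) · |J| du dv = ∫_0^3 ∫_0^2 (918u - 153v) dv du.

Inner (v): 1836u - 306.
Outer (u): 7344.

Therefore ∬_D (17x - 17y) dx dy = 7344.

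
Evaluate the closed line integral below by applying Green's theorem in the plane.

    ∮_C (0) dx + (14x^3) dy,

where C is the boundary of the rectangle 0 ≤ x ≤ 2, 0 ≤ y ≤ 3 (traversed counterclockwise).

Green's theorem converts the closed line integral into a double integral over the enclosed region D:

    ∮_C P dx + Q dy = ∬_D (∂Q/∂x - ∂P/∂y) dA.

Here P = 0, Q = 14x^3, so

    ∂Q/∂x = 42x^2,    ∂P/∂y = 0,
    ∂Q/∂x - ∂P/∂y = 42x^2.

D is the region 0 ≤ x ≤ 2, 0 ≤ y ≤ 3. Evaluating the double integral:

    ∬_D (42x^2) dA = ∫_0^{2} ∫_0^{3} (42x^2) dy dx.

Inner (y from 0 to 3): 126x^2.
Outer (x from 0 to 2): 336.

Therefore ∮_C P dx + Q dy = 336.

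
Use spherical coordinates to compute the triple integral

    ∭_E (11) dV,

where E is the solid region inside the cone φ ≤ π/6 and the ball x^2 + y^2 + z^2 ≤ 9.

In spherical coordinates, x = ρ sin(φ) cos(θ), y = ρ sin(φ) sin(θ), z = ρ cos(φ), and dV = ρ^2 sin(φ) dρ dφ dθ.

The integrand becomes 11, so

    ∭_E (11) dV = ∫_{0}^{2π} ∫_{0}^{π/6} ∫_{0}^{3} (11) · ρ^2 sin(φ) dρ dφ dθ.

Inner (ρ): 99sin(φ).
Middle (φ): 99 - 99sqrt(3)/2.
Outer (θ): 99π (2 - sqrt(3)).

Therefore the triple integral equals 99π (2 - sqrt(3)).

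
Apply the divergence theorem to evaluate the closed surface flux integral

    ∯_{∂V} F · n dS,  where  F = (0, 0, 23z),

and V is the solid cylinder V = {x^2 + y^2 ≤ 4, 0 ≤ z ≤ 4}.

By the divergence theorem,

    ∯_{∂V} F · n dS = ∭_V (∇ · F) dV.

Compute the divergence:
    ∇ · F = ∂F_x/∂x + ∂F_y/∂y + ∂F_z/∂z = 0 + 0 + 23 = 23.

In cylindrical coordinates, x = r cos(θ), y = r sin(θ), z = z, dV = r dr dθ dz, with 0 ≤ r ≤ 2, 0 ≤ θ ≤ 2π, 0 ≤ z ≤ 4.

The integrand, after substitution and multiplying by the volume element, becomes (23) · r, so

    ∭_V (∇·F) dV = ∫_0^{2π} ∫_0^{2} ∫_0^{4} (23) · r dz dr dθ.

Inner (z from 0 to 4): 92r.
Middle (r from 0 to 2): 184.
Outer (θ from 0 to 2π): 368π.

Therefore ∯_{∂V} F · n dS = 368π.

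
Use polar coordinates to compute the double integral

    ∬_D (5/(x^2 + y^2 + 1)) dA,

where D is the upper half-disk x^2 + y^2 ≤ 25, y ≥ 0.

The region D is 0 ≤ r ≤ 5, 0 ≤ θ ≤ π in polar coordinates, where x = r cos(θ), y = r sin(θ), and dA = r dr dθ.

Under the substitution, the integrand becomes 5/(r^2 + 1), so

    ∬_D (5/(x^2 + y^2 + 1)) dA = ∫_{0}^{π} ∫_{0}^{5} (5/(r^2 + 1)) · r dr dθ.

Inner integral (in r): ∫_{0}^{5} (5/(r^2 + 1)) · r dr = 5log(26)/2.

Outer integral (in θ): ∫_{0}^{π} (5log(26)/2) dθ = 5π log(26)/2.

Therefore ∬_D (5/(x^2 + y^2 + 1)) dA = 5π log(26)/2.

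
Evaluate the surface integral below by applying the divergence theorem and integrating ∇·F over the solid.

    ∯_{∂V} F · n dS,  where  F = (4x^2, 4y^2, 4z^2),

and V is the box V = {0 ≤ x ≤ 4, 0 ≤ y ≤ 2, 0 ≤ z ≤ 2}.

By the divergence theorem,

    ∯_{∂V} F · n dS = ∭_V (∇ · F) dV.

Compute the divergence:
    ∇ · F = ∂F_x/∂x + ∂F_y/∂y + ∂F_z/∂z = 8x + 8y + 8z.

V is a rectangular box, so dV = dx dy dz with 0 ≤ x ≤ 4, 0 ≤ y ≤ 2, 0 ≤ z ≤ 2.

Integrate (8x + 8y + 8z) over V as an iterated integral:

    ∭_V (∇·F) dV = ∫_0^{4} ∫_0^{2} ∫_0^{2} (8x + 8y + 8z) dz dy dx.

Inner (z from 0 to 2): 16x + 16y + 16.
Middle (y from 0 to 2): 32x + 64.
Outer (x from 0 to 4): 512.

Therefore ∯_{∂V} F · n dS = 512.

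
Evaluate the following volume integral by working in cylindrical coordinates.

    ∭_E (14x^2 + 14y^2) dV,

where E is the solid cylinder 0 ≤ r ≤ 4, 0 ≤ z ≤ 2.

In cylindrical coordinates, x = r cos(θ), y = r sin(θ), z = z, and dV = r dr dθ dz.

The integrand becomes 14r^2, so

    ∭_E (14x^2 + 14y^2) dV = ∫_{0}^{2π} ∫_{0}^{4} ∫_{0}^{2} (14r^2) · r dz dr dθ.

Inner (z): 28r^3.
Middle (r from 0 to 4): 1792.
Outer (θ): 3584π.

Therefore the triple integral equals 3584π.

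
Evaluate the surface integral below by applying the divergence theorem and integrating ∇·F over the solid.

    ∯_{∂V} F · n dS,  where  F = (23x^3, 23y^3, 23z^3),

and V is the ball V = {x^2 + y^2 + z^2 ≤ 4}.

By the divergence theorem,

    ∯_{∂V} F · n dS = ∭_V (∇ · F) dV.

Compute the divergence:
    ∇ · F = ∂F_x/∂x + ∂F_y/∂y + ∂F_z/∂z = 69x^2 + 69y^2 + 69z^2.

In spherical coordinates, x = ρ sin(φ) cos(θ), y = ρ sin(φ) sin(θ), z = ρ cos(φ), dV = ρ^2 sin(φ) dρ dφ dθ, with 0 ≤ ρ ≤ 2, 0 ≤ φ ≤ π, 0 ≤ θ ≤ 2π.

The integrand, after substitution and multiplying by the volume element, becomes (69ρ^2) · ρ^2 sin(φ), so

    ∭_V (∇·F) dV = ∫_0^{2π} ∫_0^{π} ∫_0^{2} (69ρ^2) · ρ^2 sin(φ) dρ dφ dθ.

Inner (ρ from 0 to 2): 2208sin(φ)/5.
Middle (φ from 0 to π): 4416/5.
Outer (θ from 0 to 2π): 8832π/5.

Therefore ∯_{∂V} F · n dS = 8832π/5.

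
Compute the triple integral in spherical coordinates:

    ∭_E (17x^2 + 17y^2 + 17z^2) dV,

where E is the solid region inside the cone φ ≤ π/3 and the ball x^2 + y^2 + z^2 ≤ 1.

In spherical coordinates, x = ρ sin(φ) cos(θ), y = ρ sin(φ) sin(θ), z = ρ cos(φ), and dV = ρ^2 sin(φ) dρ dφ dθ.

The integrand becomes 17ρ^2, so

    ∭_E (17x^2 + 17y^2 + 17z^2) dV = ∫_{0}^{2π} ∫_{0}^{π/3} ∫_{0}^{1} (17ρ^2) · ρ^2 sin(φ) dρ dφ dθ.

Inner (ρ): 17sin(φ)/5.
Middle (φ): 17/10.
Outer (θ): 17π/5.

Therefore the triple integral equals 17π/5.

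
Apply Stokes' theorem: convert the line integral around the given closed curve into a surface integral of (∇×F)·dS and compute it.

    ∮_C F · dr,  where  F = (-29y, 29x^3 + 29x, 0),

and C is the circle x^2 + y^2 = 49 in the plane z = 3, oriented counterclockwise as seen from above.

Let S be the flat disk x^2 + y^2 ≤ 49 in the plane z = 3, with upward unit normal n̂ = ẑ. By Stokes' theorem,

    ∮_C F · dr = ∬_S (∇ × F) · n̂ dS = ∬_D (curl F)_z dA,

where D is the disk x^2 + y^2 ≤ 49.

Compute the curl of F = (-29y, 29x^3 + 29x, 0):
    (∇ × F)_x = ∂F_z/∂y - ∂F_y/∂z = 0,
    (∇ × F)_y = ∂F_x/∂z - ∂F_z/∂x = 0,
    (∇ × F)_z = ∂F_y/∂x - ∂F_x/∂y = 87x^2 + 58.

On z = 3, (curl F)_z = 87x^2 + 58.

Convert to polar (x = r cos θ, y = r sin θ, dA = r dr dθ); the integrand becomes 87r^2cos(θ)^2 + 58, so

    ∬_D (curl F)_z dA = ∫_0^{2π} ∫_0^{7} (87r^2cos(θ)^2 + 58) · r dr dθ.

Inner (r from 0 to 7): 208887cos(θ)^2/4 + 1421.
Outer (θ from 0 to 2π): 220255π/4.

Therefore ∮_C F · dr = 220255π/4.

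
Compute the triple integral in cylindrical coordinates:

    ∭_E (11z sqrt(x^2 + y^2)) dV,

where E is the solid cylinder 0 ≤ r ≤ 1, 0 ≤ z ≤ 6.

In cylindrical coordinates, x = r cos(θ), y = r sin(θ), z = z, and dV = r dr dθ dz.

The integrand becomes 11r z, so

    ∭_E (11z sqrt(x^2 + y^2)) dV = ∫_{0}^{2π} ∫_{0}^{1} ∫_{0}^{6} (11r z) · r dz dr dθ.

Inner (z): 198r^2.
Middle (r from 0 to 1): 66.
Outer (θ): 132π.

Therefore the triple integral equals 132π.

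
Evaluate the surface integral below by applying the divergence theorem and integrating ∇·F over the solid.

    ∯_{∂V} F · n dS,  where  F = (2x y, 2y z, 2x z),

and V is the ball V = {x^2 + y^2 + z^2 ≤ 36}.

By the divergence theorem,

    ∯_{∂V} F · n dS = ∭_V (∇ · F) dV.

Compute the divergence:
    ∇ · F = ∂F_x/∂x + ∂F_y/∂y + ∂F_z/∂z = 2y + 2z + 2x = 2x + 2y + 2z.

In spherical coordinates, x = ρ sin(φ) cos(θ), y = ρ sin(φ) sin(θ), z = ρ cos(φ), dV = ρ^2 sin(φ) dρ dφ dθ, with 0 ≤ ρ ≤ 6, 0 ≤ φ ≤ π, 0 ≤ θ ≤ 2π.

The integrand, after substitution and multiplying by the volume element, becomes (2ρ (sqrt(2)sin(φ)sin(θ + π/4) + cos(φ))) · ρ^2 sin(φ), so

    ∭_V (∇·F) dV = ∫_0^{2π} ∫_0^{π} ∫_0^{6} (2ρ (sqrt(2)sin(φ)sin(θ + π/4) + cos(φ))) · ρ^2 sin(φ) dρ dφ dθ.

Inner (ρ from 0 to 6): 648(sqrt(2)sin(φ)sin(θ + π/4) + cos(φ))sin(φ).
Middle (φ from 0 to π): 324sqrt(2)π sin(θ + π/4).
Outer (θ from 0 to 2π): 0.

Therefore ∯_{∂V} F · n dS = 0.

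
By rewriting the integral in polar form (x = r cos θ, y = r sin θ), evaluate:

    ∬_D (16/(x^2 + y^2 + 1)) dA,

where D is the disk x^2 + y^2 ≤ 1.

The region D is 0 ≤ r ≤ 1, 0 ≤ θ ≤ 2π in polar coordinates, where x = r cos(θ), y = r sin(θ), and dA = r dr dθ.

Under the substitution, the integrand becomes 16/(r^2 + 1), so

    ∬_D (16/(x^2 + y^2 + 1)) dA = ∫_{0}^{2π} ∫_{0}^{1} (16/(r^2 + 1)) · r dr dθ.

Inner integral (in r): ∫_{0}^{1} (16/(r^2 + 1)) · r dr = log(256).

Outer integral (in θ): ∫_{0}^{2π} (log(256)) dθ = 16π log(2).

Therefore ∬_D (16/(x^2 + y^2 + 1)) dA = 16π log(2).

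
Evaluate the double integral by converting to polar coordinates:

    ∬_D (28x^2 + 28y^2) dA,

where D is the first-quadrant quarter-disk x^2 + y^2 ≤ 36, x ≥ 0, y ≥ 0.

The region D is 0 ≤ r ≤ 6, 0 ≤ θ ≤ π/2 in polar coordinates, where x = r cos(θ), y = r sin(θ), and dA = r dr dθ.

Under the substitution, the integrand becomes 28r^2, so

    ∬_D (28x^2 + 28y^2) dA = ∫_{0}^{π/2} ∫_{0}^{6} (28r^2) · r dr dθ.

Inner integral (in r): ∫_{0}^{6} (28r^2) · r dr = 9072.

Outer integral (in θ): ∫_{0}^{π/2} (9072) dθ = 4536π.

Therefore ∬_D (28x^2 + 28y^2) dA = 4536π.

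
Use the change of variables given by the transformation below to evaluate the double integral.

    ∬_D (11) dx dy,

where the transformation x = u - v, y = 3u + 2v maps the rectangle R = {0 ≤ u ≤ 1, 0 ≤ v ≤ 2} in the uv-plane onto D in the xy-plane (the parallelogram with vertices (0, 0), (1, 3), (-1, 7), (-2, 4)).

Compute the Jacobian determinant of (x, y) with respect to (u, v):

    ∂(x,y)/∂(u,v) = | 1  -1 | = (1)(2) - (-1)(3) = 5.
                   | 3  2 |

Its absolute value is |J| = 5 (the area scaling factor).

Substituting x = u - v, y = 3u + 2v into the integrand,

    11 → 11,

so the integral becomes

    ∬_R (11) · |J| du dv = ∫_0^1 ∫_0^2 (55) dv du.

Inner (v): 110.
Outer (u): 110.

Therefore ∬_D (11) dx dy = 110.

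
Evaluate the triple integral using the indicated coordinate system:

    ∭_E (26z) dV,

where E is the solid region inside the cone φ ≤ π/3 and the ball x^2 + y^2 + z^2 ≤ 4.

In spherical coordinates, x = ρ sin(φ) cos(θ), y = ρ sin(φ) sin(θ), z = ρ cos(φ), and dV = ρ^2 sin(φ) dρ dφ dθ.

The integrand becomes 26ρ cos(φ), so

    ∭_E (26z) dV = ∫_{0}^{2π} ∫_{0}^{π/3} ∫_{0}^{2} (26ρ cos(φ)) · ρ^2 sin(φ) dρ dφ dθ.

Inner (ρ): 52sin(2φ).
Middle (φ): 39.
Outer (θ): 78π.

Therefore the triple integral equals 78π.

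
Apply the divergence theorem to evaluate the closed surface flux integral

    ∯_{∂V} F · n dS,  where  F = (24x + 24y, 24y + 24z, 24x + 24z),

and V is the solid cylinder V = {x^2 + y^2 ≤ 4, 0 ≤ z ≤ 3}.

By the divergence theorem,

    ∯_{∂V} F · n dS = ∭_V (∇ · F) dV.

Compute the divergence:
    ∇ · F = ∂F_x/∂x + ∂F_y/∂y + ∂F_z/∂z = 24 + 24 + 24 = 72.

In cylindrical coordinates, x = r cos(θ), y = r sin(θ), z = z, dV = r dr dθ dz, with 0 ≤ r ≤ 2, 0 ≤ θ ≤ 2π, 0 ≤ z ≤ 3.

The integrand, after substitution and multiplying by the volume element, becomes (72) · r, so

    ∭_V (∇·F) dV = ∫_0^{2π} ∫_0^{2} ∫_0^{3} (72) · r dz dr dθ.

Inner (z from 0 to 3): 216r.
Middle (r from 0 to 2): 432.
Outer (θ from 0 to 2π): 864π.

Therefore ∯_{∂V} F · n dS = 864π.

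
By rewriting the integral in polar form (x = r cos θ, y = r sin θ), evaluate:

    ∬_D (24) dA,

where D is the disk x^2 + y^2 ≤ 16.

The region D is 0 ≤ r ≤ 4, 0 ≤ θ ≤ 2π in polar coordinates, where x = r cos(θ), y = r sin(θ), and dA = r dr dθ.

Under the substitution, the integrand becomes 24, so

    ∬_D (24) dA = ∫_{0}^{2π} ∫_{0}^{4} (24) · r dr dθ.

Inner integral (in r): ∫_{0}^{4} (24) · r dr = 192.

Outer integral (in θ): ∫_{0}^{2π} (192) dθ = 384π.

Therefore ∬_D (24) dA = 384π.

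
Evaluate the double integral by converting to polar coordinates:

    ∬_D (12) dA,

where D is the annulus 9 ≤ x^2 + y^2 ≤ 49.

The region D is 3 ≤ r ≤ 7, 0 ≤ θ ≤ 2π in polar coordinates, where x = r cos(θ), y = r sin(θ), and dA = r dr dθ.

Under the substitution, the integrand becomes 12, so

    ∬_D (12) dA = ∫_{0}^{2π} ∫_{3}^{7} (12) · r dr dθ.

Inner integral (in r): ∫_{3}^{7} (12) · r dr = 240.

Outer integral (in θ): ∫_{0}^{2π} (240) dθ = 480π.

Therefore ∬_D (12) dA = 480π.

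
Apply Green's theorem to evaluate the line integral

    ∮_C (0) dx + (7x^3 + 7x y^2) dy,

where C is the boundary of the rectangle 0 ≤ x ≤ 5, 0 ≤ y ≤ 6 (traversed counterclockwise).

Green's theorem converts the closed line integral into a double integral over the enclosed region D:

    ∮_C P dx + Q dy = ∬_D (∂Q/∂x - ∂P/∂y) dA.

Here P = 0, Q = 7x^3 + 7x y^2, so

    ∂Q/∂x = 21x^2 + 7y^2,    ∂P/∂y = 0,
    ∂Q/∂x - ∂P/∂y = 21x^2 + 7y^2.

D is the region 0 ≤ x ≤ 5, 0 ≤ y ≤ 6. Evaluating the double integral:

    ∬_D (21x^2 + 7y^2) dA = ∫_0^{5} ∫_0^{6} (21x^2 + 7y^2) dy dx.

Inner (y from 0 to 6): 126x^2 + 504.
Outer (x from 0 to 5): 7770.

Therefore ∮_C P dx + Q dy = 7770.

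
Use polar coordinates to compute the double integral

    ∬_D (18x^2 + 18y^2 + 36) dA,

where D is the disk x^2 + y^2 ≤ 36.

The region D is 0 ≤ r ≤ 6, 0 ≤ θ ≤ 2π in polar coordinates, where x = r cos(θ), y = r sin(θ), and dA = r dr dθ.

Under the substitution, the integrand becomes 18r^2 + 36, so

    ∬_D (18x^2 + 18y^2 + 36) dA = ∫_{0}^{2π} ∫_{0}^{6} (18r^2 + 36) · r dr dθ.

Inner integral (in r): ∫_{0}^{6} (18r^2 + 36) · r dr = 6480.

Outer integral (in θ): ∫_{0}^{2π} (6480) dθ = 12960π.

Therefore ∬_D (18x^2 + 18y^2 + 36) dA = 12960π.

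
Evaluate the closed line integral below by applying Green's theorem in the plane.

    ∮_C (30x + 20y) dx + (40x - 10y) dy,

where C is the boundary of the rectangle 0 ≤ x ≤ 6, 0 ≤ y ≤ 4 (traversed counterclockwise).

Green's theorem converts the closed line integral into a double integral over the enclosed region D:

    ∮_C P dx + Q dy = ∬_D (∂Q/∂x - ∂P/∂y) dA.

Here P = 30x + 20y, Q = 40x - 10y, so

    ∂Q/∂x = 40,    ∂P/∂y = 20,
    ∂Q/∂x - ∂P/∂y = 20.

D is the region 0 ≤ x ≤ 6, 0 ≤ y ≤ 4. Evaluating the double integral:

    ∬_D (20) dA = ∫_0^{6} ∫_0^{4} (20) dy dx.

Inner (y from 0 to 4): 80.
Outer (x from 0 to 6): 480.

Therefore ∮_C P dx + Q dy = 480.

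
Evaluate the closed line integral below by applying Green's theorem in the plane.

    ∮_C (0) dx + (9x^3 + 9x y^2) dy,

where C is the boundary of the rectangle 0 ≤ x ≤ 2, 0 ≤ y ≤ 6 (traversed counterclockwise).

Green's theorem converts the closed line integral into a double integral over the enclosed region D:

    ∮_C P dx + Q dy = ∬_D (∂Q/∂x - ∂P/∂y) dA.

Here P = 0, Q = 9x^3 + 9x y^2, so

    ∂Q/∂x = 27x^2 + 9y^2,    ∂P/∂y = 0,
    ∂Q/∂x - ∂P/∂y = 27x^2 + 9y^2.

D is the region 0 ≤ x ≤ 2, 0 ≤ y ≤ 6. Evaluating the double integral:

    ∬_D (27x^2 + 9y^2) dA = ∫_0^{2} ∫_0^{6} (27x^2 + 9y^2) dy dx.

Inner (y from 0 to 6): 162x^2 + 648.
Outer (x from 0 to 2): 1728.

Therefore ∮_C P dx + Q dy = 1728.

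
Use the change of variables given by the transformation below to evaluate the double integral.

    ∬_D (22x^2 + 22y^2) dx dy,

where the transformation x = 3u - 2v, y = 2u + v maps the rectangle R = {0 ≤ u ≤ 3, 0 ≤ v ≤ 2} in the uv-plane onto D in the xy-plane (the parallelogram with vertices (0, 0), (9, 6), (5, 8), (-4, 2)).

Compute the Jacobian determinant of (x, y) with respect to (u, v):

    ∂(x,y)/∂(u,v) = | 3  -2 | = (3)(1) - (-2)(2) = 7.
                   | 2  1 |

Its absolute value is |J| = 7 (the area scaling factor).

Substituting x = 3u - 2v, y = 2u + v into the integrand,

    22x^2 + 22y^2 → 286u^2 - 176u v + 110v^2,

so the integral becomes

    ∬_R (286u^2 - 176u v + 110v^2) · |J| du dv = ∫_0^3 ∫_0^2 (2002u^2 - 1232u v + 770v^2) dv du.

Inner (v): 4004u^2 - 2464u + 6160/3.
Outer (u): 31108.

Therefore ∬_D (22x^2 + 22y^2) dx dy = 31108.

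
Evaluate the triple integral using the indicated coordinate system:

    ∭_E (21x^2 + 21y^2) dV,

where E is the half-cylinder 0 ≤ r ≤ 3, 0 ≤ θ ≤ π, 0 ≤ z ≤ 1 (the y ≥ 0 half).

In cylindrical coordinates, x = r cos(θ), y = r sin(θ), z = z, and dV = r dr dθ dz.

The integrand becomes 21r^2, so

    ∭_E (21x^2 + 21y^2) dV = ∫_{0}^{π} ∫_{0}^{3} ∫_{0}^{1} (21r^2) · r dz dr dθ.

Inner (z): 21r^3.
Middle (r from 0 to 3): 1701/4.
Outer (θ): 1701π/4.

Therefore the triple integral equals 1701π/4.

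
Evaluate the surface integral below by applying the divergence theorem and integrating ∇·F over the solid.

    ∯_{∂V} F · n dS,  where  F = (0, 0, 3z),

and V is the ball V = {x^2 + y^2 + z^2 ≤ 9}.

By the divergence theorem,

    ∯_{∂V} F · n dS = ∭_V (∇ · F) dV.

Compute the divergence:
    ∇ · F = ∂F_x/∂x + ∂F_y/∂y + ∂F_z/∂z = 0 + 0 + 3 = 3.

In spherical coordinates, x = ρ sin(φ) cos(θ), y = ρ sin(φ) sin(θ), z = ρ cos(φ), dV = ρ^2 sin(φ) dρ dφ dθ, with 0 ≤ ρ ≤ 3, 0 ≤ φ ≤ π, 0 ≤ θ ≤ 2π.

The integrand, after substitution and multiplying by the volume element, becomes (3) · ρ^2 sin(φ), so

    ∭_V (∇·F) dV = ∫_0^{2π} ∫_0^{π} ∫_0^{3} (3) · ρ^2 sin(φ) dρ dφ dθ.

Inner (ρ from 0 to 3): 27sin(φ).
Middle (φ from 0 to π): 54.
Outer (θ from 0 to 2π): 108π.

Therefore ∯_{∂V} F · n dS = 108π.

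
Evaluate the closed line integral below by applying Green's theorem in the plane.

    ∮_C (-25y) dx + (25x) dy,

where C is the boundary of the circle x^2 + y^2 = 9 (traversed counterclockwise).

Green's theorem converts the closed line integral into a double integral over the enclosed region D:

    ∮_C P dx + Q dy = ∬_D (∂Q/∂x - ∂P/∂y) dA.

Here P = -25y, Q = 25x, so

    ∂Q/∂x = 25,    ∂P/∂y = -25,
    ∂Q/∂x - ∂P/∂y = 50.

D is the region x^2 + y^2 ≤ 9. Evaluating the double integral:

In polar coordinates (x = r cos θ, y = r sin θ, dA = r dr dθ) the integrand becomes 50, so

    ∬_D (50) dA = ∫_0^{2π} ∫_0^{3} (50) · r dr dθ.

Inner (r from 0 to 3): 225.
Outer (θ from 0 to 2π): 450π.

Therefore ∮_C P dx + Q dy = 450π.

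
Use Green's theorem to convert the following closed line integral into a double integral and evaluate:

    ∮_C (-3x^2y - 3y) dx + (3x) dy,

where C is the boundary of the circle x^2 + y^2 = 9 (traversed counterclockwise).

Green's theorem converts the closed line integral into a double integral over the enclosed region D:

    ∮_C P dx + Q dy = ∬_D (∂Q/∂x - ∂P/∂y) dA.

Here P = -3x^2y - 3y, Q = 3x, so

    ∂Q/∂x = 3,    ∂P/∂y = -3x^2 - 3,
    ∂Q/∂x - ∂P/∂y = 3x^2 + 6.

D is the region x^2 + y^2 ≤ 9. Evaluating the double integral:

In polar coordinates (x = r cos θ, y = r sin θ, dA = r dr dθ) the integrand becomes 3r^2cos(θ)^2 + 6, so

    ∬_D (3x^2 + 6) dA = ∫_0^{2π} ∫_0^{3} (3r^2cos(θ)^2 + 6) · r dr dθ.

Inner (r from 0 to 3): 243cos(θ)^2/4 + 27.
Outer (θ from 0 to 2π): 459π/4.

Therefore ∮_C P dx + Q dy = 459π/4.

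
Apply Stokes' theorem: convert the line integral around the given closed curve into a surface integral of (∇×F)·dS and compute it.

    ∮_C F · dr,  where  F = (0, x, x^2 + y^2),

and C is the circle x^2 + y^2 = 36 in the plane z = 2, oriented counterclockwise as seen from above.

Let S be the flat disk x^2 + y^2 ≤ 36 in the plane z = 2, with upward unit normal n̂ = ẑ. By Stokes' theorem,

    ∮_C F · dr = ∬_S (∇ × F) · n̂ dS = ∬_D (curl F)_z dA,

where D is the disk x^2 + y^2 ≤ 36.

Compute the curl of F = (0, x, x^2 + y^2):
    (∇ × F)_x = ∂F_z/∂y - ∂F_y/∂z = 2y,
    (∇ × F)_y = ∂F_x/∂z - ∂F_z/∂x = -2x,
    (∇ × F)_z = ∂F_y/∂x - ∂F_x/∂y = 1.

On z = 2, (curl F)_z = 1.

Convert to polar (x = r cos θ, y = r sin θ, dA = r dr dθ); the integrand becomes 1, so

    ∬_D (curl F)_z dA = ∫_0^{2π} ∫_0^{6} (1) · r dr dθ.

Inner (r from 0 to 6): 18.
Outer (θ from 0 to 2π): 36π.

Therefore ∮_C F · dr = 36π.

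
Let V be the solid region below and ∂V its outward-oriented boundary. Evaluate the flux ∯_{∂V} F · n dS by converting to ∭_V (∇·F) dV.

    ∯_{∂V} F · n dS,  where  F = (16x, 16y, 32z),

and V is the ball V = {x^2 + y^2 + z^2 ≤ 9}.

By the divergence theorem,

    ∯_{∂V} F · n dS = ∭_V (∇ · F) dV.

Compute the divergence:
    ∇ · F = ∂F_x/∂x + ∂F_y/∂y + ∂F_z/∂z = 16 + 16 + 32 = 64.

In spherical coordinates, x = ρ sin(φ) cos(θ), y = ρ sin(φ) sin(θ), z = ρ cos(φ), dV = ρ^2 sin(φ) dρ dφ dθ, with 0 ≤ ρ ≤ 3, 0 ≤ φ ≤ π, 0 ≤ θ ≤ 2π.

The integrand, after substitution and multiplying by the volume element, becomes (64) · ρ^2 sin(φ), so

    ∭_V (∇·F) dV = ∫_0^{2π} ∫_0^{π} ∫_0^{3} (64) · ρ^2 sin(φ) dρ dφ dθ.

Inner (ρ from 0 to 3): 576sin(φ).
Middle (φ from 0 to π): 1152.
Outer (θ from 0 to 2π): 2304π.

Therefore ∯_{∂V} F · n dS = 2304π.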